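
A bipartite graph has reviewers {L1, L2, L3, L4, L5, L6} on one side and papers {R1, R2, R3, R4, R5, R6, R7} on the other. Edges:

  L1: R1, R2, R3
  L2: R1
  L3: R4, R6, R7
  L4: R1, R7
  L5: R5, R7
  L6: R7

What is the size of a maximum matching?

Unit-capacity flow: source→left, listed edges, right→sink; max matching = max flow.
Augmenting path L1→R1 (+1); matched 1.
Augmenting path L3→R4 (+1); matched 2.
Augmenting path L4→R7 (+1); matched 3.
Augmenting path L5→R5 (+1); matched 4.
Augmenting path L2→R1→L1→R2 (+1); matched 5.
No augmenting path remains; maximum matching = 5.
König certificate: {L1, L3, L5, R1, R7} is a vertex cover of size 5 (every listed pair touches it), so no matching can be larger.

5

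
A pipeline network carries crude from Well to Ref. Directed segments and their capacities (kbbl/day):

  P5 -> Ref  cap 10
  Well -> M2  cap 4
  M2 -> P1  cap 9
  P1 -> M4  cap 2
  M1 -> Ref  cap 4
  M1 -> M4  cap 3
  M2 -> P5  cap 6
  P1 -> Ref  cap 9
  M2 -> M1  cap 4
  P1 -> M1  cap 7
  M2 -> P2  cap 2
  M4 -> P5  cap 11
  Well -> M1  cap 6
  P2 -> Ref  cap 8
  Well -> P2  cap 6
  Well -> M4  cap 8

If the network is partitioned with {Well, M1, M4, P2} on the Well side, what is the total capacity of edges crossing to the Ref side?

27

Edges leaving {Well, M1, M4, P2}: Well→M2 (4), M1→Ref (4), M4→P5 (11), P2→Ref (8).
Cut capacity = 4 + 4 + 11 + 8 = 27.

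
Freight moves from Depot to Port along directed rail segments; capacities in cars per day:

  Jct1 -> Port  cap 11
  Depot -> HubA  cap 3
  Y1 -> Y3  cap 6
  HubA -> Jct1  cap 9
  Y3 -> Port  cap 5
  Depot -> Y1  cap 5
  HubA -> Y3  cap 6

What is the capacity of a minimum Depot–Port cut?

8

Augment Depot→Y1→Y3→Port: bottleneck 5, flow now 5.
Augment Depot→HubA→Jct1→Port: bottleneck 3, flow now 8.
No augmenting path remains; maximum flow = 8.
By max-flow min-cut, the minimum cut capacity equals the max flow.
In the residual graph, reachable from Depot: {Depot}.
Min-cut edges: Depot→Y1 (5), Depot→HubA (3); capacity 5 + 3 = 8.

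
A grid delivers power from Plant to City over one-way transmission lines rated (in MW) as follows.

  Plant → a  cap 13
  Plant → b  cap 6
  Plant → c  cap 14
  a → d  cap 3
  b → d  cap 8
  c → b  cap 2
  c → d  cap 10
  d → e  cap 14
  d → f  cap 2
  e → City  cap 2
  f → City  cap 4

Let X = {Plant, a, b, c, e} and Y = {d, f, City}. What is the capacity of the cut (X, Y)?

Edges leaving {Plant, a, b, c, e}: a→d (3), b→d (8), c→d (10), e→City (2).
Cut capacity = 3 + 8 + 10 + 2 = 23.

23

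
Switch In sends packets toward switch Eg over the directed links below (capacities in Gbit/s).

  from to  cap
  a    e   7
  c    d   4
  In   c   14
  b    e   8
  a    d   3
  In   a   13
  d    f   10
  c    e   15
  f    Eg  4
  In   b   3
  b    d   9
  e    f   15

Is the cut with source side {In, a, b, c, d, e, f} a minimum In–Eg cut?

Given cut capacity: 4 = 4.
Augment In→a→d→f→Eg: bottleneck 3, flow now 3.
Augment In→a→e→f→Eg: bottleneck 1, flow now 4.
No augmenting path remains; maximum flow = 4.
Cut capacity 4 equals the max flow, so it is a minimum cut.

Yes — it is a minimum cut (capacity 4).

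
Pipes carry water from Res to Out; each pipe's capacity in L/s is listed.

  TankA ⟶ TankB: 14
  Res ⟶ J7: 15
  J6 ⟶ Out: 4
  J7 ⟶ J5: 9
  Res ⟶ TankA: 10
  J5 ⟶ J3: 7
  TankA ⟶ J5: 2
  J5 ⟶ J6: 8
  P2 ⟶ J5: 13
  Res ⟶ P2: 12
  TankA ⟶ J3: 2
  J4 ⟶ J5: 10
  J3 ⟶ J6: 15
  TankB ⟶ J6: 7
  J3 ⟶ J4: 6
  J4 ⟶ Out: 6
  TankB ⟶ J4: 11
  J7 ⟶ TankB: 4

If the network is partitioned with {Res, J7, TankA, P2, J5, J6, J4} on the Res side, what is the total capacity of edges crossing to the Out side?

Edges leaving {Res, J7, TankA, P2, J5, J6, J4}: J7→TankB (4), TankA→J3 (2), TankA→TankB (14), J5→J3 (7), J6→Out (4), J4→Out (6).
Cut capacity = 4 + 2 + 14 + 7 + 4 + 6 = 37.

37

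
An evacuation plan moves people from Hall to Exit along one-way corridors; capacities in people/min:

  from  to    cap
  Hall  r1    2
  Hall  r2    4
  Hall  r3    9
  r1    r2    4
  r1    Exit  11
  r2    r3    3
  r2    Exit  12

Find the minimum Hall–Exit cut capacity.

6

Augment Hall→r1→Exit: bottleneck 2, flow now 2.
Augment Hall→r2→Exit: bottleneck 4, flow now 6.
No augmenting path remains; maximum flow = 6.
By max-flow min-cut, the minimum cut capacity equals the max flow.
In the residual graph, reachable from Hall: {Hall, r3}.
Min-cut edges: Hall→r1 (2), Hall→r2 (4); capacity 2 + 4 = 6.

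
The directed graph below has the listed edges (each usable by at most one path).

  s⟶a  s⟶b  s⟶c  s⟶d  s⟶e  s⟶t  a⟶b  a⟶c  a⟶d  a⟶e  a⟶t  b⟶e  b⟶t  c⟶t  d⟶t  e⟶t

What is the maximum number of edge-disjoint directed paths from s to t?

6

Assign every edge capacity 1; by Menger, the answer equals the max flow.
Path s→t (+1); total 1.
Path s→a→t (+1); total 2.
Path s→b→t (+1); total 3.
Path s→c→t (+1); total 4.
Path s→d→t (+1); total 5.
Path s→e→t (+1); total 6.
No residual s→t path; max flow = 6.
Certifying cut of size 6: {s→a, s→b, s→c, s→d, s→e, s→t}.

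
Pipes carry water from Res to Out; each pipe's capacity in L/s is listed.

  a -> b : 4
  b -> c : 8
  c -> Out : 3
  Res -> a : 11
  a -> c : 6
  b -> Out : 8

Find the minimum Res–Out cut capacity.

7

Augment Res→a→b→Out: bottleneck 4, flow now 4.
Augment Res→a→c→Out: bottleneck 3, flow now 7.
No augmenting path remains; maximum flow = 7.
By max-flow min-cut, the minimum cut capacity equals the max flow.
In the residual graph, reachable from Res: {Res, a, c}.
Min-cut edges: a→b (4), c→Out (3); capacity 4 + 3 = 7.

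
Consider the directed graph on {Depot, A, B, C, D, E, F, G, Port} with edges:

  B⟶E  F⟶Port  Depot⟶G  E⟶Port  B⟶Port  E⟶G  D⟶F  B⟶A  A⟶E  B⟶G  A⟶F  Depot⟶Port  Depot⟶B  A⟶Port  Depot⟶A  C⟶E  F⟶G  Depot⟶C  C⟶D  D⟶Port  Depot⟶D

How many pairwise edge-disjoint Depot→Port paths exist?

5

Assign every edge capacity 1; by Menger, the answer equals the max flow.
Path Depot→Port (+1); total 1.
Path Depot→A→Port (+1); total 2.
Path Depot→B→Port (+1); total 3.
Path Depot→D→Port (+1); total 4.
Path Depot→C→E→Port (+1); total 5.
No residual Depot→Port path; max flow = 5.
Certifying cut of size 5: {Depot→A, Depot→B, Depot→C, Depot→D, Depot→Port}.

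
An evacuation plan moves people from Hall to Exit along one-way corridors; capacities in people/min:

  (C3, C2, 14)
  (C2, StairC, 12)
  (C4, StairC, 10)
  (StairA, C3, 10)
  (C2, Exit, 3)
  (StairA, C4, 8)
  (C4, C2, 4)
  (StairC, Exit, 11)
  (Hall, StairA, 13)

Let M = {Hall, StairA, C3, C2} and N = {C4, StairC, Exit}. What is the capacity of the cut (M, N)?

23

Edges leaving {Hall, StairA, C3, C2}: StairA→C4 (8), C2→StairC (12), C2→Exit (3).
Cut capacity = 8 + 12 + 3 = 23.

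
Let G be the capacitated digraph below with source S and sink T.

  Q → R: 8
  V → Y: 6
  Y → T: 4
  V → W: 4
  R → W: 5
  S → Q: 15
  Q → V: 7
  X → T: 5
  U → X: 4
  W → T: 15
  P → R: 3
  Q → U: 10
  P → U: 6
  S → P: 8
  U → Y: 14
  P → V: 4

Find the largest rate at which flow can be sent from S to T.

17

Augment S→P→R→W→T: bottleneck 3, flow now 3.
Augment S→P→U→X→T: bottleneck 4, flow now 7.
Augment S→P→U→Y→T: bottleneck 1, flow now 8.
Augment S→Q→R→W→T: bottleneck 2, flow now 10.
Augment S→Q→U→Y→T: bottleneck 3, flow now 13.
Augment S→Q→V→W→T: bottleneck 4, flow now 17.
No augmenting path remains; maximum flow = 17.
In the residual graph, reachable from S: {S, P, Q, R, U, V, Y}.
Min-cut edges: R→W (5), U→X (4), V→W (4), Y→T (4); capacity 5 + 4 + 4 + 4 = 17.
This cut is saturated, so no flow can exceed 17.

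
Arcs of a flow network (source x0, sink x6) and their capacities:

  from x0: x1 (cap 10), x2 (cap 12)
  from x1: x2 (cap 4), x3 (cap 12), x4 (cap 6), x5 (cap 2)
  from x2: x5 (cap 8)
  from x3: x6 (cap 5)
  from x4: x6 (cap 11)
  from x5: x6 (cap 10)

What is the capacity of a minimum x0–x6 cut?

18

Augment x0→x1→x3→x6: bottleneck 5, flow now 5.
Augment x0→x1→x4→x6: bottleneck 5, flow now 10.
Augment x0→x2→x5→x6: bottleneck 8, flow now 18.
No augmenting path remains; maximum flow = 18.
By max-flow min-cut, the minimum cut capacity equals the max flow.
In the residual graph, reachable from x0: {x0, x2}.
Min-cut edges: x0→x1 (10), x2→x5 (8); capacity 10 + 8 = 18.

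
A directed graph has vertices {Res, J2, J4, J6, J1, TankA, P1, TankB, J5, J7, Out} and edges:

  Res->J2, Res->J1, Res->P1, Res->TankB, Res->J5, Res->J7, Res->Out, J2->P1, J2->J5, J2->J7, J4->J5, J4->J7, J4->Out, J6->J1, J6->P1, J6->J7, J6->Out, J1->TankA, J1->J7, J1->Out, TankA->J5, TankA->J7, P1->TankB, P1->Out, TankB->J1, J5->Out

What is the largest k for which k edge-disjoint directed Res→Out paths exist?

4

Assign every edge capacity 1; by Menger, the answer equals the max flow.
Path Res→Out (+1); total 1.
Path Res→J1→Out (+1); total 2.
Path Res→P1→Out (+1); total 3.
Path Res→J5→Out (+1); total 4.
No residual Res→Out path; max flow = 4.
Certifying cut of size 4: {J1→Out, J5→Out, P1→Out, Res→Out}.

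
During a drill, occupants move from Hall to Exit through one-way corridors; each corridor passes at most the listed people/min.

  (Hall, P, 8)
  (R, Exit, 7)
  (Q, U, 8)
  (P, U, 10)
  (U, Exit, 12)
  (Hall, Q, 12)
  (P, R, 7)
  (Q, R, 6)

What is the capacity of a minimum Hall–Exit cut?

Augment Hall→P→R→Exit: bottleneck 7, flow now 7.
Augment Hall→P→U→Exit: bottleneck 1, flow now 8.
Augment Hall→Q→U→Exit: bottleneck 8, flow now 16.
Augment Hall→Q→R→P→U→Exit: bottleneck 3, flow now 19. (uses reverse residual edge)
No augmenting path remains; maximum flow = 19.
By max-flow min-cut, the minimum cut capacity equals the max flow.
In the residual graph, reachable from Hall: {Hall, P, Q, R, U}.
Min-cut edges: R→Exit (7), U→Exit (12); capacity 7 + 12 = 19.

19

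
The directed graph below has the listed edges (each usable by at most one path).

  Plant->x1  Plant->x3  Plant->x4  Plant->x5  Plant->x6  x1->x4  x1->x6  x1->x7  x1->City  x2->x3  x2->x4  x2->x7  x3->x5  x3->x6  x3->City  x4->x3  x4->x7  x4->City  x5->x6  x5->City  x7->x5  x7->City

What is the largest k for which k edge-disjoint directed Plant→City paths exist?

Assign every edge capacity 1; by Menger, the answer equals the max flow.
Path Plant→x1→City (+1); total 1.
Path Plant→x3→City (+1); total 2.
Path Plant→x4→City (+1); total 3.
Path Plant→x5→City (+1); total 4.
No residual Plant→City path; max flow = 4.
Certifying cut of size 4: {Plant→x1, Plant→x3, Plant→x4, Plant→x5}.

4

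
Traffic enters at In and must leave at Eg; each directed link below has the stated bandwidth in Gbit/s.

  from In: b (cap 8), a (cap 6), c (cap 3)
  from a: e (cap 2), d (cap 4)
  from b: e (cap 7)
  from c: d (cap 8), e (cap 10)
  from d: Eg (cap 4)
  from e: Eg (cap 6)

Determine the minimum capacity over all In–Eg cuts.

10

Augment In→a→d→Eg: bottleneck 4, flow now 4.
Augment In→a→e→Eg: bottleneck 2, flow now 6.
Augment In→b→e→Eg: bottleneck 4, flow now 10.
No augmenting path remains; maximum flow = 10.
By max-flow min-cut, the minimum cut capacity equals the max flow.
In the residual graph, reachable from In: {In, a, b, c, d, e}.
Min-cut edges: d→Eg (4), e→Eg (6); capacity 4 + 6 = 10.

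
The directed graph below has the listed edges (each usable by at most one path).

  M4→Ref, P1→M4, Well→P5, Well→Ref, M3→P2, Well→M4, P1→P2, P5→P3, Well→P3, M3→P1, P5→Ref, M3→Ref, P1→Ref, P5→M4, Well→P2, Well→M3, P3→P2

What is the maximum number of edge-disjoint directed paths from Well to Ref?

4

Assign every edge capacity 1; by Menger, the answer equals the max flow.
Path Well→Ref (+1); total 1.
Path Well→P5→Ref (+1); total 2.
Path Well→M3→Ref (+1); total 3.
Path Well→M4→Ref (+1); total 4.
No residual Well→Ref path; max flow = 4.
Certifying cut of size 4: {Well→M3, Well→M4, Well→P5, Well→Ref}.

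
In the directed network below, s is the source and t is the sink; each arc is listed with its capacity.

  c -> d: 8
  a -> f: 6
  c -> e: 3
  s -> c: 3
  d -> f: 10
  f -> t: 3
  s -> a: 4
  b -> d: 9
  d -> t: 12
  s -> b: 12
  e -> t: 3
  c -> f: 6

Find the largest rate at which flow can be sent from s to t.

Augment s→a→f→t: bottleneck 3, flow now 3.
Augment s→b→d→t: bottleneck 9, flow now 12.
Augment s→c→d→t: bottleneck 3, flow now 15.
No augmenting path remains; maximum flow = 15.
In the residual graph, reachable from s: {s, a, b, f}.
Min-cut edges: s→c (3), b→d (9), f→t (3); capacity 3 + 9 + 3 = 15.
This cut is saturated, so no flow can exceed 15.

15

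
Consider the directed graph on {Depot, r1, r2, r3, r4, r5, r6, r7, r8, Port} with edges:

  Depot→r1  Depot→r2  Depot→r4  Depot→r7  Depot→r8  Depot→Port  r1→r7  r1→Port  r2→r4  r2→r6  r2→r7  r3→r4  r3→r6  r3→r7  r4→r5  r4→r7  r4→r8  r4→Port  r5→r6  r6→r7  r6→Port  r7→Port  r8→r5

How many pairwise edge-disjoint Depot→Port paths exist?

5

Assign every edge capacity 1; by Menger, the answer equals the max flow.
Path Depot→Port (+1); total 1.
Path Depot→r1→Port (+1); total 2.
Path Depot→r4→Port (+1); total 3.
Path Depot→r7→Port (+1); total 4.
Path Depot→r2→r6→Port (+1); total 5.
No residual Depot→Port path; max flow = 5.
Certifying cut of size 5: {Depot→Port, Depot→r1, r4→Port, r6→Port, r7→Port}.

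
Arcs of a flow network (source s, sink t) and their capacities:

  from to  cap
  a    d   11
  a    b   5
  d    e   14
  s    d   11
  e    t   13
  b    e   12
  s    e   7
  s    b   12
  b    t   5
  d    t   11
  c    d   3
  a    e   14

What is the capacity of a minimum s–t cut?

Augment s→b→t: bottleneck 5, flow now 5.
Augment s→d→t: bottleneck 11, flow now 16.
Augment s→e→t: bottleneck 7, flow now 23.
Augment s→b→e→t: bottleneck 6, flow now 29.
No augmenting path remains; maximum flow = 29.
By max-flow min-cut, the minimum cut capacity equals the max flow.
In the residual graph, reachable from s: {s, b, e}.
Min-cut edges: s→d (11), b→t (5), e→t (13); capacity 11 + 5 + 13 = 29.

29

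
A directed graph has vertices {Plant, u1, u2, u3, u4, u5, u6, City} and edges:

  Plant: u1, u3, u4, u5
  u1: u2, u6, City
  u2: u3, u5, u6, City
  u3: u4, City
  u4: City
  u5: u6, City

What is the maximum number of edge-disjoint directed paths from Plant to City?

4

Assign every edge capacity 1; by Menger, the answer equals the max flow.
Path Plant→u1→City (+1); total 1.
Path Plant→u3→City (+1); total 2.
Path Plant→u4→City (+1); total 3.
Path Plant→u5→City (+1); total 4.
No residual Plant→City path; max flow = 4.
Certifying cut of size 4: {Plant→u1, Plant→u3, Plant→u4, Plant→u5}.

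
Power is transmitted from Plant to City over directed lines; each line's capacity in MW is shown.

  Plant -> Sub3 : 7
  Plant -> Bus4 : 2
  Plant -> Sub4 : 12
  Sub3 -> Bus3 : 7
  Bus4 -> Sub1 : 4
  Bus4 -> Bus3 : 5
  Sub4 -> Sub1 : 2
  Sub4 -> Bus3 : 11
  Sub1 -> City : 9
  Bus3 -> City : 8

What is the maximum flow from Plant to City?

Augment Plant→Sub3→Bus3→City: bottleneck 7, flow now 7.
Augment Plant→Bus4→Sub1→City: bottleneck 2, flow now 9.
Augment Plant→Sub4→Sub1→City: bottleneck 2, flow now 11.
Augment Plant→Sub4→Bus3→City: bottleneck 1, flow now 12.
No augmenting path remains; maximum flow = 12.
In the residual graph, reachable from Plant: {Plant, Sub3, Sub4, Bus3}.
Min-cut edges: Plant→Bus4 (2), Sub4→Sub1 (2), Bus3→City (8); capacity 2 + 2 + 8 = 12.
This cut is saturated, so no flow can exceed 12.

12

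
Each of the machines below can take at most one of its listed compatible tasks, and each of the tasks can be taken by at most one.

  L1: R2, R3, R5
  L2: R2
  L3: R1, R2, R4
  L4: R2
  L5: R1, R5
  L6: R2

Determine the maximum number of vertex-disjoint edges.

4

Unit-capacity flow: source→left, listed edges, right→sink; max matching = max flow.
Augmenting path L1→R2 (+1); matched 1.
Augmenting path L3→R1 (+1); matched 2.
Augmenting path L5→R5 (+1); matched 3.
Augmenting path L2→R2→L1→R3 (+1); matched 4.
No augmenting path remains; maximum matching = 4.
König certificate: {L1, L3, L5, R2} is a vertex cover of size 4 (every listed pair touches it), so no matching can be larger.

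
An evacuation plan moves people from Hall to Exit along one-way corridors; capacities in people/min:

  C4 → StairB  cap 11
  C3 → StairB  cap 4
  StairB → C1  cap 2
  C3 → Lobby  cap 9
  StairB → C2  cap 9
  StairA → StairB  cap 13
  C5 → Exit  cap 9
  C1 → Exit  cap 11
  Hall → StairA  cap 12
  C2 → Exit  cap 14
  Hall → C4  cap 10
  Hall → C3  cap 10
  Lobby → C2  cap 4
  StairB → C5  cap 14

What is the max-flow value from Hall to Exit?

Augment Hall→C4→StairB→C5→Exit: bottleneck 9, flow now 9.
Augment Hall→C4→StairB→C1→Exit: bottleneck 1, flow now 10.
Augment Hall→StairA→StairB→C1→Exit: bottleneck 1, flow now 11.
Augment Hall→StairA→StairB→C2→Exit: bottleneck 9, flow now 20.
Augment Hall→C3→Lobby→C2→Exit: bottleneck 4, flow now 24.
No augmenting path remains; maximum flow = 24.
In the residual graph, reachable from Hall: {Hall, C4, StairA, C3, Lobby, StairB, C5}.
Min-cut edges: Lobby→C2 (4), StairB→C1 (2), StairB→C2 (9), C5→Exit (9); capacity 4 + 2 + 9 + 9 = 24.
This cut is saturated, so no flow can exceed 24.

24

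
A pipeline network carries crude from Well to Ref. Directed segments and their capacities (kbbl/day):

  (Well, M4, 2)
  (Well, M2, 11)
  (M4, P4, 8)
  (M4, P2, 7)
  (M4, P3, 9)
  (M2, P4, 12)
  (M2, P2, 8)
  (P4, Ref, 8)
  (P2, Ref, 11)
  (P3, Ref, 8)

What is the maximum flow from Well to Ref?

13

Augment Well→M4→P4→Ref: bottleneck 2, flow now 2.
Augment Well→M2→P4→Ref: bottleneck 6, flow now 8.
Augment Well→M2→P2→Ref: bottleneck 5, flow now 13.
No augmenting path remains; maximum flow = 13.
In the residual graph, reachable from Well: {Well}.
Min-cut edges: Well→M4 (2), Well→M2 (11); capacity 2 + 11 = 13.
This cut is saturated, so no flow can exceed 13.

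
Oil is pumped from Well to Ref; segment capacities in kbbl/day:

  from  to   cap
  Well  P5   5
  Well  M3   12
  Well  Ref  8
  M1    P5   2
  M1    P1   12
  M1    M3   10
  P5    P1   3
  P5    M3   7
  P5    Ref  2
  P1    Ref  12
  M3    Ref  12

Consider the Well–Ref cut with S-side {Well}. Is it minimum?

Yes — it is a minimum cut (capacity 25).

Given cut capacity: 5 + 12 + 8 = 25.
Augment Well→Ref: bottleneck 8, flow now 8.
Augment Well→P5→Ref: bottleneck 2, flow now 10.
Augment Well→M3→Ref: bottleneck 12, flow now 22.
Augment Well→P5→P1→Ref: bottleneck 3, flow now 25.
No augmenting path remains; maximum flow = 25.
Cut capacity 25 equals the max flow, so it is a minimum cut.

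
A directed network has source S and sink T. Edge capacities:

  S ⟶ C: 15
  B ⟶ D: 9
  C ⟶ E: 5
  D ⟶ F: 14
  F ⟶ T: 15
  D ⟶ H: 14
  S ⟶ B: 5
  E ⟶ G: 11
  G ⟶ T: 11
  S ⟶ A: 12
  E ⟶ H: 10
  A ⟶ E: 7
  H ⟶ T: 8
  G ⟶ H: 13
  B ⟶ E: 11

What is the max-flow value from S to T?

17

Augment S→A→E→G→T: bottleneck 7, flow now 7.
Augment S→B→D→F→T: bottleneck 5, flow now 12.
Augment S→C→E→G→T: bottleneck 4, flow now 16.
Augment S→C→E→H→T: bottleneck 1, flow now 17.
No augmenting path remains; maximum flow = 17.
In the residual graph, reachable from S: {S, A, C}.
Min-cut edges: S→B (5), A→E (7), C→E (5); capacity 5 + 7 + 5 = 17.
This cut is saturated, so no flow can exceed 17.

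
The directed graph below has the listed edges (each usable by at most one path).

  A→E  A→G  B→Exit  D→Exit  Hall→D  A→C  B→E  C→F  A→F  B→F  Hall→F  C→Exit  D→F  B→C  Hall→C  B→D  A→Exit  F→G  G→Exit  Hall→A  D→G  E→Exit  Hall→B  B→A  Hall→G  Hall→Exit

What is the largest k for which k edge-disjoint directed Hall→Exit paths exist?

6

Assign every edge capacity 1; by Menger, the answer equals the max flow.
Path Hall→Exit (+1); total 1.
Path Hall→A→Exit (+1); total 2.
Path Hall→B→Exit (+1); total 3.
Path Hall→C→Exit (+1); total 4.
Path Hall→D→Exit (+1); total 5.
Path Hall→G→Exit (+1); total 6.
No residual Hall→Exit path; max flow = 6.
Certifying cut of size 6: {G→Exit, Hall→A, Hall→B, Hall→C, Hall→D, Hall→Exit}.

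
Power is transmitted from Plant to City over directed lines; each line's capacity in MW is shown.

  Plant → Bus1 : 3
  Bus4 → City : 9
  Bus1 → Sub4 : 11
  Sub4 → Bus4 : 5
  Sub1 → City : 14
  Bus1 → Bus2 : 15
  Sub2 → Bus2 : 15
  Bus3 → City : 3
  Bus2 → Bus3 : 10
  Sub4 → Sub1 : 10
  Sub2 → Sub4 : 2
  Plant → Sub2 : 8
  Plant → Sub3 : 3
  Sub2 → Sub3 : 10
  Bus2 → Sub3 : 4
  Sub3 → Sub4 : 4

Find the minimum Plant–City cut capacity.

Augment Plant→Sub3→Sub4→Bus4→City: bottleneck 3, flow now 3.
Augment Plant→Sub2→Sub4→Bus4→City: bottleneck 2, flow now 5.
Augment Plant→Sub2→Bus2→Bus3→City: bottleneck 3, flow now 8.
Augment Plant→Bus1→Sub4→Sub1→City: bottleneck 3, flow now 11.
Augment Plant→Sub2→Sub3→Sub4→Sub1→City: bottleneck 1, flow now 12.
No augmenting path remains; maximum flow = 12.
By max-flow min-cut, the minimum cut capacity equals the max flow.
In the residual graph, reachable from Plant: {Plant, Sub3, Sub2, Bus2, Bus3}.
Min-cut edges: Plant→Bus1 (3), Sub3→Sub4 (4), Sub2→Sub4 (2), Bus3→City (3); capacity 3 + 4 + 2 + 3 = 12.

12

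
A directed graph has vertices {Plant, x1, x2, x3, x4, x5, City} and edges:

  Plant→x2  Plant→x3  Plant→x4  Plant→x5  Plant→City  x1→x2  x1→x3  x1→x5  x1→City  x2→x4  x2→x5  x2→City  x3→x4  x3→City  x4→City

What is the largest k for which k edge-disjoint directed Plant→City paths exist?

4

Assign every edge capacity 1; by Menger, the answer equals the max flow.
Path Plant→City (+1); total 1.
Path Plant→x2→City (+1); total 2.
Path Plant→x3→City (+1); total 3.
Path Plant→x4→City (+1); total 4.
No residual Plant→City path; max flow = 4.
Certifying cut of size 4: {Plant→City, Plant→x2, Plant→x3, Plant→x4}.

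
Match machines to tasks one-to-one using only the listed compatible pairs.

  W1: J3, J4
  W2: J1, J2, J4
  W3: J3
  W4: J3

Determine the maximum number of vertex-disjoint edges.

Unit-capacity flow: source→left, listed edges, right→sink; max matching = max flow.
Augmenting path W1→J3 (+1); matched 1.
Augmenting path W2→J1 (+1); matched 2.
Augmenting path W3→J3→W1→J4 (+1); matched 3.
No augmenting path remains; maximum matching = 3.
König certificate: {W1, W2, J3} is a vertex cover of size 3 (every listed pair touches it), so no matching can be larger.

3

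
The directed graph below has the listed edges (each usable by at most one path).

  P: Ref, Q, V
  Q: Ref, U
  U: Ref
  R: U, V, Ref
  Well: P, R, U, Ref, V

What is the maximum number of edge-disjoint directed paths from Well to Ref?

4

Assign every edge capacity 1; by Menger, the answer equals the max flow.
Path Well→Ref (+1); total 1.
Path Well→P→Ref (+1); total 2.
Path Well→R→Ref (+1); total 3.
Path Well→U→Ref (+1); total 4.
No residual Well→Ref path; max flow = 4.
Certifying cut of size 4: {Well→P, Well→R, Well→Ref, Well→U}.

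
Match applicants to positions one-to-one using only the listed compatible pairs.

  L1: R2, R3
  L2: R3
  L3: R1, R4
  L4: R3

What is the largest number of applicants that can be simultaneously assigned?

3

Unit-capacity flow: source→left, listed edges, right→sink; max matching = max flow.
Augmenting path L1→R2 (+1); matched 1.
Augmenting path L2→R3 (+1); matched 2.
Augmenting path L3→R1 (+1); matched 3.
No augmenting path remains; maximum matching = 3.
König certificate: {L1, L3, R3} is a vertex cover of size 3 (every listed pair touches it), so no matching can be larger.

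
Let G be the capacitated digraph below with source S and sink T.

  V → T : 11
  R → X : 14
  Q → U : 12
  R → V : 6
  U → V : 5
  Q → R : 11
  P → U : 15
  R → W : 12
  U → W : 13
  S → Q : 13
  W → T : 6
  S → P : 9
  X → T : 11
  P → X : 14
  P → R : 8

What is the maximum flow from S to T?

22

Augment S→P→X→T: bottleneck 9, flow now 9.
Augment S→Q→R→V→T: bottleneck 6, flow now 15.
Augment S→Q→R→W→T: bottleneck 5, flow now 20.
Augment S→Q→U→V→T: bottleneck 2, flow now 22.
No augmenting path remains; maximum flow = 22.
In the residual graph, reachable from S: {S}.
Min-cut edges: S→P (9), S→Q (13); capacity 9 + 13 = 22.
This cut is saturated, so no flow can exceed 22.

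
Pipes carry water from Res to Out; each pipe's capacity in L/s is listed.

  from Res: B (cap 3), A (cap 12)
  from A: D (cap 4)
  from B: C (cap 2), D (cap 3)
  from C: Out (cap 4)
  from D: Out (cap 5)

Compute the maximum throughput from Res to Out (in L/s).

7

Augment Res→A→D→Out: bottleneck 4, flow now 4.
Augment Res→B→C→Out: bottleneck 2, flow now 6.
Augment Res→B→D→Out: bottleneck 1, flow now 7.
No augmenting path remains; maximum flow = 7.
In the residual graph, reachable from Res: {Res, A}.
Min-cut edges: Res→B (3), A→D (4); capacity 3 + 4 = 7.
This cut is saturated, so no flow can exceed 7.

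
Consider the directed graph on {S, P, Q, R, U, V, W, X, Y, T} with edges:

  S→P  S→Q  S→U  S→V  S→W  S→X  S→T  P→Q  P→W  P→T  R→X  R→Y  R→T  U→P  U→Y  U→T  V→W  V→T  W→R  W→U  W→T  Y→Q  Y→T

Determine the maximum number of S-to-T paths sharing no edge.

5

Assign every edge capacity 1; by Menger, the answer equals the max flow.
Path S→T (+1); total 1.
Path S→P→T (+1); total 2.
Path S→U→T (+1); total 3.
Path S→V→T (+1); total 4.
Path S→W→T (+1); total 5.
No residual S→T path; max flow = 5.
Certifying cut of size 5: {S→P, S→T, S→U, S→V, S→W}.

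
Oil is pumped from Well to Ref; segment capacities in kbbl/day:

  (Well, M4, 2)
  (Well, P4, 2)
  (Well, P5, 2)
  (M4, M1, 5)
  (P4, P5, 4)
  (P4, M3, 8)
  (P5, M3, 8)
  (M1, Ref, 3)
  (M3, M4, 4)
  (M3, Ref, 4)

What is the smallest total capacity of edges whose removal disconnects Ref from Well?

Augment Well→M4→M1→Ref: bottleneck 2, flow now 2.
Augment Well→P4→M3→Ref: bottleneck 2, flow now 4.
Augment Well→P5→M3→Ref: bottleneck 2, flow now 6.
No augmenting path remains; maximum flow = 6.
By max-flow min-cut, the minimum cut capacity equals the max flow.
In the residual graph, reachable from Well: {Well}.
Min-cut edges: Well→M4 (2), Well→P4 (2), Well→P5 (2); capacity 2 + 2 + 2 = 6.

6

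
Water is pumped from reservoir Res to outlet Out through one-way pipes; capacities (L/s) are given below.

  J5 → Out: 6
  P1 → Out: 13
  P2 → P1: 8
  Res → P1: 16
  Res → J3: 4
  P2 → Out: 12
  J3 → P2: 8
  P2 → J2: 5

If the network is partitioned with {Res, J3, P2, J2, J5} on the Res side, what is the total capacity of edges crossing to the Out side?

Edges leaving {Res, J3, P2, J2, J5}: Res→P1 (16), P2→P1 (8), P2→Out (12), J5→Out (6).
Cut capacity = 16 + 8 + 12 + 6 = 42.

42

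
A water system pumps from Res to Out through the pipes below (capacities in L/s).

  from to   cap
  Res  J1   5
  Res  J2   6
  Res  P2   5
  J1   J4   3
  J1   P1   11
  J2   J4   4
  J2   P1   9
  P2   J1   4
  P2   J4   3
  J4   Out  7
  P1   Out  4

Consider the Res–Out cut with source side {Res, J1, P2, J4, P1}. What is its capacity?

17

Edges leaving {Res, J1, P2, J4, P1}: Res→J2 (6), J4→Out (7), P1→Out (4).
Cut capacity = 6 + 7 + 4 = 17.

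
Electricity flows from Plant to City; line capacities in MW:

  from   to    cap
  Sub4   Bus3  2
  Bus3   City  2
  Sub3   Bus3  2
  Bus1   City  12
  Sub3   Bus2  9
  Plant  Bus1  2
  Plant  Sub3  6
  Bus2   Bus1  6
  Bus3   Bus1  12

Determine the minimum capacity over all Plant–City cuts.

Augment Plant→Bus1→City: bottleneck 2, flow now 2.
Augment Plant→Sub3→Bus3→City: bottleneck 2, flow now 4.
Augment Plant→Sub3→Bus2→Bus1→City: bottleneck 4, flow now 8.
No augmenting path remains; maximum flow = 8.
By max-flow min-cut, the minimum cut capacity equals the max flow.
In the residual graph, reachable from Plant: {Plant}.
Min-cut edges: Plant→Sub3 (6), Plant→Bus1 (2); capacity 6 + 2 = 8.

8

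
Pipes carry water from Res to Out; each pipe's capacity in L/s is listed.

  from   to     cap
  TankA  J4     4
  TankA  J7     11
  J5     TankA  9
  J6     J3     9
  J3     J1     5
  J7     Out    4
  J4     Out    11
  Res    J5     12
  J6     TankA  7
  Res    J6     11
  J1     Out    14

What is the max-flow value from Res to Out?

Augment Res→J6→J3→J1→Out: bottleneck 5, flow now 5.
Augment Res→J6→TankA→J7→Out: bottleneck 4, flow now 9.
Augment Res→J6→TankA→J4→Out: bottleneck 2, flow now 11.
Augment Res→J5→TankA→J4→Out: bottleneck 2, flow now 13.
No augmenting path remains; maximum flow = 13.
In the residual graph, reachable from Res: {Res, J6, J5, J3, TankA, J7}.
Min-cut edges: J3→J1 (5), TankA→J4 (4), J7→Out (4); capacity 5 + 4 + 4 = 13.
This cut is saturated, so no flow can exceed 13.

13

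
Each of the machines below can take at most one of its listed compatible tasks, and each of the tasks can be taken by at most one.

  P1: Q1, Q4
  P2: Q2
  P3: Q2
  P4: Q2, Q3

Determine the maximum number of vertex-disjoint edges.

3

Unit-capacity flow: source→left, listed edges, right→sink; max matching = max flow.
Augmenting path P1→Q1 (+1); matched 1.
Augmenting path P2→Q2 (+1); matched 2.
Augmenting path P4→Q3 (+1); matched 3.
No augmenting path remains; maximum matching = 3.
König certificate: {P1, P4, Q2} is a vertex cover of size 3 (every listed pair touches it), so no matching can be larger.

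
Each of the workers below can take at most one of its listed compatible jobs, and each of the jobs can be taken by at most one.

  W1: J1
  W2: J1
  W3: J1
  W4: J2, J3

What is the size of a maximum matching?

2

Unit-capacity flow: source→left, listed edges, right→sink; max matching = max flow.
Augmenting path W1→J1 (+1); matched 1.
Augmenting path W4→J2 (+1); matched 2.
No augmenting path remains; maximum matching = 2.
König certificate: {W4, J1} is a vertex cover of size 2 (every listed pair touches it), so no matching can be larger.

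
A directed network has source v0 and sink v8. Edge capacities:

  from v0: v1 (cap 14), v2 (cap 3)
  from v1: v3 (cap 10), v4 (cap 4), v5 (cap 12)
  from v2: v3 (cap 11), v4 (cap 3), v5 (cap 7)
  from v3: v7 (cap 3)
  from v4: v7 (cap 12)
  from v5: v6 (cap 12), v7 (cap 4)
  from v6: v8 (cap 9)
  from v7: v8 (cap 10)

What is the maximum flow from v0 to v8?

17

Augment v0→v1→v3→v7→v8: bottleneck 3, flow now 3.
Augment v0→v1→v4→v7→v8: bottleneck 4, flow now 7.
Augment v0→v1→v5→v6→v8: bottleneck 7, flow now 14.
Augment v0→v2→v4→v7→v8: bottleneck 3, flow now 17.
No augmenting path remains; maximum flow = 17.
In the residual graph, reachable from v0: {v0}.
Min-cut edges: v0→v1 (14), v0→v2 (3); capacity 14 + 3 = 17.
This cut is saturated, so no flow can exceed 17.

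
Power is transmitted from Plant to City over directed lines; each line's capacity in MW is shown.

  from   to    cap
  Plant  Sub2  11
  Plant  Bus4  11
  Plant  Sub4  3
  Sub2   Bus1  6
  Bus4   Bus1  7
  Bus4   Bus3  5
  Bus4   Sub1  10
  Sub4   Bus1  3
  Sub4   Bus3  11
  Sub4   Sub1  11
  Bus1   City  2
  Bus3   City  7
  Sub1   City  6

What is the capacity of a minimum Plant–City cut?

Augment Plant→Sub2→Bus1→City: bottleneck 2, flow now 2.
Augment Plant→Bus4→Bus3→City: bottleneck 5, flow now 7.
Augment Plant→Bus4→Sub1→City: bottleneck 6, flow now 13.
Augment Plant→Sub4→Bus3→City: bottleneck 2, flow now 15.
No augmenting path remains; maximum flow = 15.
By max-flow min-cut, the minimum cut capacity equals the max flow.
In the residual graph, reachable from Plant: {Plant, Sub2, Bus4, Sub4, Bus1, Bus3, Sub1}.
Min-cut edges: Bus1→City (2), Bus3→City (7), Sub1→City (6); capacity 2 + 7 + 6 = 15.

15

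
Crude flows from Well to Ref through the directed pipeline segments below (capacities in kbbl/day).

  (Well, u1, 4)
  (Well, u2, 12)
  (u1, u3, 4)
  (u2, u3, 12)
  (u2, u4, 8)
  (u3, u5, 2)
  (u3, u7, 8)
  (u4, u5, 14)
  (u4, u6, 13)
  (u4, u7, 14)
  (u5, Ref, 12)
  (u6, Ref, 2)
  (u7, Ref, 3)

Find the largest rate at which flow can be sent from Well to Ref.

Augment Well→u1→u3→u5→Ref: bottleneck 2, flow now 2.
Augment Well→u1→u3→u7→Ref: bottleneck 2, flow now 4.
Augment Well→u2→u3→u7→Ref: bottleneck 1, flow now 5.
Augment Well→u2→u4→u5→Ref: bottleneck 8, flow now 13.
No augmenting path remains; maximum flow = 13.
In the residual graph, reachable from Well: {Well, u1, u2, u3, u7}.
Min-cut edges: u2→u4 (8), u3→u5 (2), u7→Ref (3); capacity 8 + 2 + 3 = 13.
This cut is saturated, so no flow can exceed 13.

13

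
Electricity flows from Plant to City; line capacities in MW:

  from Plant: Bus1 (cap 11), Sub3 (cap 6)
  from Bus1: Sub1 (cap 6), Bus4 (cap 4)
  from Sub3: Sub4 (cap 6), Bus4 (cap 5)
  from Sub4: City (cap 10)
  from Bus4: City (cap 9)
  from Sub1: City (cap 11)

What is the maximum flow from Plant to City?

Augment Plant→Bus1→Bus4→City: bottleneck 4, flow now 4.
Augment Plant→Bus1→Sub1→City: bottleneck 6, flow now 10.
Augment Plant→Sub3→Sub4→City: bottleneck 6, flow now 16.
No augmenting path remains; maximum flow = 16.
In the residual graph, reachable from Plant: {Plant, Bus1}.
Min-cut edges: Plant→Sub3 (6), Bus1→Bus4 (4), Bus1→Sub1 (6); capacity 6 + 4 + 6 = 16.
This cut is saturated, so no flow can exceed 16.

16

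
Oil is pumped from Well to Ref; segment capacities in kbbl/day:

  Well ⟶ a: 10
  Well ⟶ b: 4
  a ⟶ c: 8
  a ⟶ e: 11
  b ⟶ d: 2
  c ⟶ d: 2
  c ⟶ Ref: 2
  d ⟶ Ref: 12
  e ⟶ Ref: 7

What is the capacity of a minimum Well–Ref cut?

Augment Well→a→c→Ref: bottleneck 2, flow now 2.
Augment Well→a→e→Ref: bottleneck 7, flow now 9.
Augment Well→b→d→Ref: bottleneck 2, flow now 11.
Augment Well→a→c→d→Ref: bottleneck 1, flow now 12.
No augmenting path remains; maximum flow = 12.
By max-flow min-cut, the minimum cut capacity equals the max flow.
In the residual graph, reachable from Well: {Well, b}.
Min-cut edges: Well→a (10), b→d (2); capacity 10 + 2 = 12.

12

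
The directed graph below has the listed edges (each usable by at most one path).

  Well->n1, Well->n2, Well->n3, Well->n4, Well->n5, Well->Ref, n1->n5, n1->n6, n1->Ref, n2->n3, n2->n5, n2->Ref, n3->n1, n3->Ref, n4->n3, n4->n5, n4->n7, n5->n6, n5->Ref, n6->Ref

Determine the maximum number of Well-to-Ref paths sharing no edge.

Assign every edge capacity 1; by Menger, the answer equals the max flow.
Path Well→Ref (+1); total 1.
Path Well→n1→Ref (+1); total 2.
Path Well→n2→Ref (+1); total 3.
Path Well→n3→Ref (+1); total 4.
Path Well→n5→Ref (+1); total 5.
Path Well→n4→n5→n6→Ref (+1); total 6.
No residual Well→Ref path; max flow = 6.
Certifying cut of size 6: {Well→Ref, Well→n1, Well→n2, Well→n3, Well→n4, Well→n5}.

6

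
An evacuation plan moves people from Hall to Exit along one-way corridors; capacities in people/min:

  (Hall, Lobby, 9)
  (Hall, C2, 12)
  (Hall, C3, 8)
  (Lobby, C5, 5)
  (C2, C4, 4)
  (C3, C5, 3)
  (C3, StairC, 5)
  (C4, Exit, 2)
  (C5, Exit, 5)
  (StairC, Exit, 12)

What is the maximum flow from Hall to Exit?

Augment Hall→Lobby→C5→Exit: bottleneck 5, flow now 5.
Augment Hall→C2→C4→Exit: bottleneck 2, flow now 7.
Augment Hall→C3→StairC→Exit: bottleneck 5, flow now 12.
No augmenting path remains; maximum flow = 12.
In the residual graph, reachable from Hall: {Hall, Lobby, C2, C3, C4, C5}.
Min-cut edges: C3→StairC (5), C4→Exit (2), C5→Exit (5); capacity 5 + 2 + 5 = 12.
This cut is saturated, so no flow can exceed 12.

12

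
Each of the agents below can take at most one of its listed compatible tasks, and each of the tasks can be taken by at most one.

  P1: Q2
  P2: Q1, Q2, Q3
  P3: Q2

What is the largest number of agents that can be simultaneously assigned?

2

Unit-capacity flow: source→left, listed edges, right→sink; max matching = max flow.
Augmenting path P1→Q2 (+1); matched 1.
Augmenting path P2→Q1 (+1); matched 2.
No augmenting path remains; maximum matching = 2.
König certificate: {P2, Q2} is a vertex cover of size 2 (every listed pair touches it), so no matching can be larger.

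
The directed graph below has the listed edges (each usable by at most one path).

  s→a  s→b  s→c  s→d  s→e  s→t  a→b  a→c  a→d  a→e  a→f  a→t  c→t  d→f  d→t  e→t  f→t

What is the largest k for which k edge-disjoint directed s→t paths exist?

Assign every edge capacity 1; by Menger, the answer equals the max flow.
Path s→t (+1); total 1.
Path s→a→t (+1); total 2.
Path s→c→t (+1); total 3.
Path s→d→t (+1); total 4.
Path s→e→t (+1); total 5.
No residual s→t path; max flow = 5.
Certifying cut of size 5: {s→a, s→c, s→d, s→e, s→t}.

5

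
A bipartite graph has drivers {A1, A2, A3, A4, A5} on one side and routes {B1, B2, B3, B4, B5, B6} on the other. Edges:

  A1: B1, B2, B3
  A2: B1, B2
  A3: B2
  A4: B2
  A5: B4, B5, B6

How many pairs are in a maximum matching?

4

Unit-capacity flow: source→left, listed edges, right→sink; max matching = max flow.
Augmenting path A1→B1 (+1); matched 1.
Augmenting path A2→B2 (+1); matched 2.
Augmenting path A5→B4 (+1); matched 3.
Augmenting path A3→B2→A2→B1→A1→B3 (+1); matched 4.
No augmenting path remains; maximum matching = 4.
König certificate: {A1, A2, A5, B2} is a vertex cover of size 4 (every listed pair touches it), so no matching can be larger.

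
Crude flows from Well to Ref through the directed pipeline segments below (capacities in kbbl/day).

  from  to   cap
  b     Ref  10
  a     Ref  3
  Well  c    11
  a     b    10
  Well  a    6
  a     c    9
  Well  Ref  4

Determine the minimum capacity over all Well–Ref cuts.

Augment Well→Ref: bottleneck 4, flow now 4.
Augment Well→a→Ref: bottleneck 3, flow now 7.
Augment Well→a→b→Ref: bottleneck 3, flow now 10.
No augmenting path remains; maximum flow = 10.
By max-flow min-cut, the minimum cut capacity equals the max flow.
In the residual graph, reachable from Well: {Well, c}.
Min-cut edges: Well→a (6), Well→Ref (4); capacity 6 + 4 = 10.

10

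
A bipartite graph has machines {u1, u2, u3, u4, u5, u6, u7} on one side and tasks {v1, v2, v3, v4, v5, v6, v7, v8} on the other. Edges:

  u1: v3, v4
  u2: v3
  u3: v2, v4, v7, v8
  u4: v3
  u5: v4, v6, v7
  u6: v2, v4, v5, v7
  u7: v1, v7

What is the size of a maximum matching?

6

Unit-capacity flow: source→left, listed edges, right→sink; max matching = max flow.
Augmenting path u1→v3 (+1); matched 1.
Augmenting path u3→v2 (+1); matched 2.
Augmenting path u5→v4 (+1); matched 3.
Augmenting path u6→v5 (+1); matched 4.
Augmenting path u7→v1 (+1); matched 5.
Augmenting path u2→v3→u1→v4→u5→v6 (+1); matched 6.
No augmenting path remains; maximum matching = 6.
König certificate: {u1, u3, u5, u6, u7, v3} is a vertex cover of size 6 (every listed pair touches it), so no matching can be larger.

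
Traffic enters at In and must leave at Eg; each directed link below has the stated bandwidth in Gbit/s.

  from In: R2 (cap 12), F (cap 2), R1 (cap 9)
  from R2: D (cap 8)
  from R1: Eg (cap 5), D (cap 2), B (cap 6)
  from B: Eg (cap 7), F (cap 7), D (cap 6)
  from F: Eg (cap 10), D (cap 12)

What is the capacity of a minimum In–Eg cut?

Augment In→R1→Eg: bottleneck 5, flow now 5.
Augment In→F→Eg: bottleneck 2, flow now 7.
Augment In→R1→B→Eg: bottleneck 4, flow now 11.
No augmenting path remains; maximum flow = 11.
By max-flow min-cut, the minimum cut capacity equals the max flow.
In the residual graph, reachable from In: {In, R2, D}.
Min-cut edges: In→R1 (9), In→F (2); capacity 9 + 2 = 11.

11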